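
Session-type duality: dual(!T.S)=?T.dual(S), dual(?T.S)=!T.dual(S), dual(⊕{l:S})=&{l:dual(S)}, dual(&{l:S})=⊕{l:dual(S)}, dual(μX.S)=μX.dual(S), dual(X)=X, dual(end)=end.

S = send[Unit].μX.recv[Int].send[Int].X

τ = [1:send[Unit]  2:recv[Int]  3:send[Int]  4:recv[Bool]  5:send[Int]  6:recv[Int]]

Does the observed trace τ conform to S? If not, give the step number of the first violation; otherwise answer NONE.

@1 send[Unit]  ✓  now at μX.…
@2 recv[Int]  ✓  now at send[Int].μX.…
@3 send[Int]  ✓  now at μX.…
@4 got recv[Bool], protocol expects recv[Int]  ✗

4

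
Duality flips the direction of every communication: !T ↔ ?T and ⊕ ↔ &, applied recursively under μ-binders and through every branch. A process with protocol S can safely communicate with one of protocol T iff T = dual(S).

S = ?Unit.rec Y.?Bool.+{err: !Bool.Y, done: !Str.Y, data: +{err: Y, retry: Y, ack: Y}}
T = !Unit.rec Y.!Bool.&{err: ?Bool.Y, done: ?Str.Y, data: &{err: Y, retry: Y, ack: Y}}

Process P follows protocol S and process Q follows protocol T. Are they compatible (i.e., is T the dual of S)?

YES

?Unit vs !Unit  ok
  rec Y vs rec Y  ok (μ self-dual)
    ?Bool vs !Bool  ok
      +{err,done,data} vs &{err,done,data}  ok labels match
        • err:
          !Bool vs ?Bool  ok
            Y vs Y  ok
        • done:
          !Str vs ?Str  ok
            Y vs Y  ok
        • data:
          +{err,retry,ack} vs &{err,retry,ack}  ok labels match
            • err:
              Y vs Y  ok
            • retry:
              Y vs Y  ok
            • ack:
              Y vs Y  ok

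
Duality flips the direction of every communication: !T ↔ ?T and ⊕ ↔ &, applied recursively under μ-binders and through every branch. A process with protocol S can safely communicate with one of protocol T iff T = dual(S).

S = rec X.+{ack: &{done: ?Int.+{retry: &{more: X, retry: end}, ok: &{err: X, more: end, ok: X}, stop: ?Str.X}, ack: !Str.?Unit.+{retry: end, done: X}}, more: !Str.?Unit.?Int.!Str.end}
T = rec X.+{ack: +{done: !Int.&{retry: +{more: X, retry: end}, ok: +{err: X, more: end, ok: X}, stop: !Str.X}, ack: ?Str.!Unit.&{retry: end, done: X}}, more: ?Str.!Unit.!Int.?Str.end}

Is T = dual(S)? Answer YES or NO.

NO

rec X | rec X  match (binder kept)
  +{ack,more} | +{ack,more}  ✗ choice polarity not flipped — not dual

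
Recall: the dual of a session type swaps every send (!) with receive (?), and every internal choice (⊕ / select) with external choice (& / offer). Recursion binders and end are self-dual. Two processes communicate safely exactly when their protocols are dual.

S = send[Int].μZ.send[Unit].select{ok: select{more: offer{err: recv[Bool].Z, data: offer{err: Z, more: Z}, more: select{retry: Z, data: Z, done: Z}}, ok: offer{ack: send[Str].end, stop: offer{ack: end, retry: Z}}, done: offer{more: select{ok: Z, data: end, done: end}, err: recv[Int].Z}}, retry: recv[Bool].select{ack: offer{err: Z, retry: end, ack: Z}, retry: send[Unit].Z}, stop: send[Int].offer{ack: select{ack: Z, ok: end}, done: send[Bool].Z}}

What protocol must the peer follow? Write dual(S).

recv[Int].μZ.recv[Unit].offer{ok: offer{more: select{err: send[Bool].Z, data: select{err: Z, more: Z}, more: offer{retry: Z, data: Z, done: Z}}, ok: select{ack: recv[Str].end, stop: select{ack: end, retry: Z}}, done: select{more: offer{ok: Z, data: end, done: end}, err: send[Int].Z}}, retry: send[Bool].offer{ack: select{err: Z, retry: end, ack: Z}, retry: recv[Unit].Z}, stop: recv[Int].select{ack: offer{ack: Z, ok: end}, done: recv[Bool].Z}}

send[Int] = recv[Int]
  μZ = μZ  (binder kept)
    send[Unit] = recv[Unit]
      select{ok,retry,stop} = offer{ok,retry,stop}  (⊕→&)
        case ok:
          select{more,ok,done} = offer{more,ok,done}  (⊕→&)
            case more:
              offer{err,data,more} = select{err,data,more}  (&→⊕)
                case err:
                  recv[Bool] = send[Bool]
                    dual(Z) = Z
                case data:
                  offer{err,more} = select{err,more}  (&→⊕)
                    case err:
                      dual(Z) = Z
                    case more:
                      dual(Z) = Z
                case more:
                  select{retry,data,done} = offer{retry,data,done}  (⊕→&)
                    case retry:
                      dual(Z) = Z
                    case data:
                      dual(Z) = Z
                    case done:
                      dual(Z) = Z
            case ok:
              offer{ack,stop} = select{ack,stop}  (&→⊕)
                case ack:
                  send[Str] = recv[Str]
                    dual(end) = end
                case stop:
                  offer{ack,retry} = select{ack,retry}  (&→⊕)
                    case ack:
                      dual(end) = end
                    case retry:
                      dual(Z) = Z
            case done:
              offer{more,err} = select{more,err}  (&→⊕)
                case more:
                  select{ok,data,done} = offer{ok,data,done}  (⊕→&)
                    case ok:
                      dual(Z) = Z
                    case data:
                      dual(end) = end
                    case done:
                      dual(end) = end
                case err:
                  recv[Int] = send[Int]
                    dual(Z) = Z
        case retry:
          recv[Bool] = send[Bool]
            select{ack,retry} = offer{ack,retry}  (⊕→&)
              case ack:
                offer{err,retry,ack} = select{err,retry,ack}  (&→⊕)
                  case err:
                    dual(Z) = Z
                  case retry:
                    dual(end) = end
                  case ack:
                    dual(Z) = Z
              case retry:
                send[Unit] = recv[Unit]
                  dual(Z) = Z
        case stop:
          send[Int] = recv[Int]
            offer{ack,done} = select{ack,done}  (&→⊕)
              case ack:
                select{ack,ok} = offer{ack,ok}  (⊕→&)
                  case ack:
                    dual(Z) = Z
                  case ok:
                    dual(end) = end
              case done:
                send[Bool] = recv[Bool]
                  dual(Z) = Z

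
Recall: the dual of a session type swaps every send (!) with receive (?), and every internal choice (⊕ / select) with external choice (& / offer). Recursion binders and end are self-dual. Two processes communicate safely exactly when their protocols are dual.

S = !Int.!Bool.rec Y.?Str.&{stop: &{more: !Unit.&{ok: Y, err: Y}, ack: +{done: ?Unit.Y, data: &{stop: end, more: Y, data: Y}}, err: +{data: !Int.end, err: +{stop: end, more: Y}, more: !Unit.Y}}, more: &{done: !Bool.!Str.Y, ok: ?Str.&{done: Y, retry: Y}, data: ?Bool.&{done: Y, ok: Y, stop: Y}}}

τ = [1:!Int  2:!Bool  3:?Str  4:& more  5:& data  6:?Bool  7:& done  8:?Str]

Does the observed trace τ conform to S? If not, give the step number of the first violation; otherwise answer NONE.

NONE

step 1: !Int  ok  residual = !Bool.rec Y.…
step 2: !Bool  ok  residual = rec Y.…
step 3: ?Str  ok  residual = &{stop: &{more: !Unit.&{ok: rec Y.…, err: rec Y.…}, ack: +{done: ?Unit.rec Y.…, data: &{stop: end, more: rec Y.…, data: rec Y.…}}, err: +{data: !Int.end, err: +{stop: end, more: rec Y.…}, more: !Unit.rec Y.…}}, more: &{done: !Bool.!Str.rec Y.…, ok: ?Str.&{done: rec Y.…, retry: rec Y.…}, data: ?Bool.&{done: rec Y.…, ok: rec Y.…, stop: rec Y.…}}}
step 4: & more  ok  residual = &{done: !Bool.!Str.rec Y.…, ok: ?Str.&{done: rec Y.…, retry: rec Y.…}, data: ?Bool.&{done: rec Y.…, ok: rec Y.…, stop: rec Y.…}}
step 5: & data  ok  residual = ?Bool.&{done: rec Y.…, ok: rec Y.…, stop: rec Y.…}
step 6: ?Bool  ok  residual = &{done: rec Y.…, ok: rec Y.…, stop: rec Y.…}
step 7: & done  ok  residual = rec Y.…
step 8: ?Str  ok  residual = &{stop: &{more: !Unit.&{ok: rec Y.…, err: rec Y.…}, ack: +{done: ?Unit.rec Y.…, data: &{stop: end, more: rec Y.…, data: rec Y.…}}, err: +{data: !Int.end, err: +{stop: end, more: rec Y.…}, more: !Unit.rec Y.…}}, more: &{done: !Bool.!Str.rec Y.…, ok: ?Str.&{done: rec Y.…, retry: rec Y.…}, data: ?Bool.&{done: rec Y.…, ok: rec Y.…, stop: rec Y.…}}}
all 8 steps conform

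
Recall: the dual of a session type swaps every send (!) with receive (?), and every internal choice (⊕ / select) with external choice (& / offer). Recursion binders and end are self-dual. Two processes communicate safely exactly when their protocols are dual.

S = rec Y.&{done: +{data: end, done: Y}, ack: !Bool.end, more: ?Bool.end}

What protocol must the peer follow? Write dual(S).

rec Y → rec Y  (binder kept)
  &{done,ack,more} → +{done,ack,more}  (&→⊕)
    • done:
      +{data,done} → &{data,done}  (internal→external)
        • data:
          end self-dual
        • done:
          Y self-dual
    • ack:
      !Bool → ?Bool
        end self-dual
    • more:
      ?Bool → !Bool
        end self-dual

rec Y.+{done: &{data: end, done: Y}, ack: ?Bool.end, more: !Bool.end}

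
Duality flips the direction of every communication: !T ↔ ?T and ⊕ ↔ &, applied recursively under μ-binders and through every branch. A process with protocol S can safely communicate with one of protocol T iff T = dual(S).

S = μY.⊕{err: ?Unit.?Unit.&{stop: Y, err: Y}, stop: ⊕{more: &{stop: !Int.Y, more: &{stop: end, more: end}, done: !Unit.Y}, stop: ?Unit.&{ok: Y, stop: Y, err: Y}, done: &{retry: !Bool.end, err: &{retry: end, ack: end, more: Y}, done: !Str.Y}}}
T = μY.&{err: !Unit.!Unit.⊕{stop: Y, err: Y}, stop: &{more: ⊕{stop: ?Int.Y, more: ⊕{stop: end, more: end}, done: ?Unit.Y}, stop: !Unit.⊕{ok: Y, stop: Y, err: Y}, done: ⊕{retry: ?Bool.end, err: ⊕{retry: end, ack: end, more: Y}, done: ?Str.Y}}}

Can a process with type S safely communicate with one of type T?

μY | μY  ✓ (binder kept)
  ⊕{err,stop} | &{err,stop}  ✓ label sets agree
    case err:
      ?Unit | !Unit  ✓
        ?Unit | !Unit  ✓
          &{stop,err} | ⊕{stop,err}  ✓ label sets agree
            case stop:
              Y | Y  ✓
            case err:
              Y | Y  ✓
    case stop:
      ⊕{more,stop,done} | &{more,stop,done}  ✓ label sets agree
        case more:
          &{stop,more,done} | ⊕{stop,more,done}  ✓ label sets agree
            case stop:
              !Int | ?Int  ✓
                Y | Y  ✓
            case more:
              &{stop,more} | ⊕{stop,more}  ✓ label sets agree
                case stop:
                  end | end  ✓
                case more:
                  end | end  ✓
            case done:
              !Unit | ?Unit  ✓
                Y | Y  ✓
        case stop:
          ?Unit | !Unit  ✓
            &{ok,stop,err} | ⊕{ok,stop,err}  ✓ label sets agree
              case ok:
                Y | Y  ✓
              case stop:
                Y | Y  ✓
              case err:
                Y | Y  ✓
        case done:
          &{retry,err,done} | ⊕{retry,err,done}  ✓ label sets agree
            case retry:
              !Bool | ?Bool  ✓
                end | end  ✓
            case err:
              &{retry,ack,more} | ⊕{retry,ack,more}  ✓ label sets agree
                case retry:
                  end | end  ✓
                case ack:
                  end | end  ✓
                case more:
                  Y | Y  ✓
            case done:
              !Str | ?Str  ✓
                Y | Y  ✓

YES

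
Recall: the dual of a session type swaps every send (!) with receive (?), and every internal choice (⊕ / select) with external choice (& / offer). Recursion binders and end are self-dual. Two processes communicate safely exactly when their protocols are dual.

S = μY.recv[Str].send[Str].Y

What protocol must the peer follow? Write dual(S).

μY ↦ μY  (binder kept)
  recv[Str] ↦ send[Str]
    send[Str] ↦ recv[Str]
      dual(Y) = Y

μY.send[Str].recv[Str].Y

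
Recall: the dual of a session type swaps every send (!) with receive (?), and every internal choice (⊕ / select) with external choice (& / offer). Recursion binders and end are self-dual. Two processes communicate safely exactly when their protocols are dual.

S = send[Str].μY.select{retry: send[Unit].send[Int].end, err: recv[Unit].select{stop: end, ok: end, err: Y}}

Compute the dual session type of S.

recv[Str].μY.offer{retry: recv[Unit].recv[Int].end, err: send[Unit].offer{stop: end, ok: end, err: Y}}

send[Str] = recv[Str]
  μY = μY  (μ self-dual)
    select{retry,err} = offer{retry,err}  (internal→external)
      • retry:
        send[Unit] = recv[Unit]
          send[Int] = recv[Int]
            end ↦ end
      • err:
        recv[Unit] = send[Unit]
          select{stop,ok,err} = offer{stop,ok,err}  (internal→external)
            • stop:
              end ↦ end
            • ok:
              end ↦ end
            • err:
              Y ↦ Y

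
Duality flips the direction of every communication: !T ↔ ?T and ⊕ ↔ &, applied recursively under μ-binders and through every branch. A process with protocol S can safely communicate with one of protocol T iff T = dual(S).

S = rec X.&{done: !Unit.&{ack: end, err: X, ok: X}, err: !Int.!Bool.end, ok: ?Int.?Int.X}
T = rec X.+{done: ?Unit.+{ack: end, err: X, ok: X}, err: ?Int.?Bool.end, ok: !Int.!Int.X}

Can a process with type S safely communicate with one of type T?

rec X vs rec X  match (rec unchanged)
  &{done,err,ok} vs +{done,err,ok}  match same labels
    case done:
      !Unit vs ?Unit  match
        &{ack,err,ok} vs +{ack,err,ok}  match same labels
          case ack:
            end vs end  match
          case err:
            X vs X  match
          case ok:
            X vs X  match
    case err:
      !Int vs ?Int  match
        !Bool vs ?Bool  match
          end vs end  match
    case ok:
      ?Int vs !Int  match
        ?Int vs !Int  match
          X vs X  match

YES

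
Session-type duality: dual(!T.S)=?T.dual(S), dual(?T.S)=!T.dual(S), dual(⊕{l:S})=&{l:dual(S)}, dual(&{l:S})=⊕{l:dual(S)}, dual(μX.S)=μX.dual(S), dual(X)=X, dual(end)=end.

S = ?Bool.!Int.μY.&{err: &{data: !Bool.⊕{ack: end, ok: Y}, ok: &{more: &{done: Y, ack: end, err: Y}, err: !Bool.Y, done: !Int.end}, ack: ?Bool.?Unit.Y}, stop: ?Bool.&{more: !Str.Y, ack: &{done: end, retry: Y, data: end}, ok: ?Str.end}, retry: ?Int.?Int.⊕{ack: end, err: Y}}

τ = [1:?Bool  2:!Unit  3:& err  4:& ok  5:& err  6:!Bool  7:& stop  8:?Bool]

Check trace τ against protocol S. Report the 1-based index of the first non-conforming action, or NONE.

2

[1] ?Bool  ok  now at !Int.μY.…
[2] got !Unit, protocol expects !Int  ✗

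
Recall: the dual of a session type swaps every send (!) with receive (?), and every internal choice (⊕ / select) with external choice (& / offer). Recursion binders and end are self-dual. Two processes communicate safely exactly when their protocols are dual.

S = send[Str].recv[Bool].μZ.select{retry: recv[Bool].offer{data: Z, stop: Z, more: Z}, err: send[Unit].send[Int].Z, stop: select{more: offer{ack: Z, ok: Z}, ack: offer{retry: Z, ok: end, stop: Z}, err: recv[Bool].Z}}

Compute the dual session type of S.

recv[Str].send[Bool].μZ.offer{retry: send[Bool].select{data: Z, stop: Z, more: Z}, err: recv[Unit].recv[Int].Z, stop: offer{more: select{ack: Z, ok: Z}, ack: select{retry: Z, ok: end, stop: Z}, err: send[Bool].Z}}

send[Str] = recv[Str]
  recv[Bool] = send[Bool]
    μZ = μZ  (rec unchanged)
      select{retry,err,stop} = offer{retry,err,stop}  (select→offer)
        • retry:
          recv[Bool] = send[Bool]
            offer{data,stop,more} = select{data,stop,more}  (external→internal)
              • data:
                dual(Z) = Z
              • stop:
                dual(Z) = Z
              • more:
                dual(Z) = Z
        • err:
          send[Unit] = recv[Unit]
            send[Int] = recv[Int]
              dual(Z) = Z
        • stop:
          select{more,ack,err} = offer{more,ack,err}  (select→offer)
            • more:
              offer{ack,ok} = select{ack,ok}  (external→internal)
                • ack:
                  dual(Z) = Z
                • ok:
                  dual(Z) = Z
            • ack:
              offer{retry,ok,stop} = select{retry,ok,stop}  (external→internal)
                • retry:
                  dual(Z) = Z
                • ok:
                  dual(end) = end
                • stop:
                  dual(Z) = Z
            • err:
              recv[Bool] = send[Bool]
                dual(Z) = Z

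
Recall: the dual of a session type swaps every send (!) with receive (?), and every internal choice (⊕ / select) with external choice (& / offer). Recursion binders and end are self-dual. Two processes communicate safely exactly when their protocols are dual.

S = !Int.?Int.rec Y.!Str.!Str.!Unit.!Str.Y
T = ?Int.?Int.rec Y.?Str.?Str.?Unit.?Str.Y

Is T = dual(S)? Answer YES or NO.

!Int vs ?Int  match
  ?Int vs ?Int  ✗ same direction on both sides — not dual

NO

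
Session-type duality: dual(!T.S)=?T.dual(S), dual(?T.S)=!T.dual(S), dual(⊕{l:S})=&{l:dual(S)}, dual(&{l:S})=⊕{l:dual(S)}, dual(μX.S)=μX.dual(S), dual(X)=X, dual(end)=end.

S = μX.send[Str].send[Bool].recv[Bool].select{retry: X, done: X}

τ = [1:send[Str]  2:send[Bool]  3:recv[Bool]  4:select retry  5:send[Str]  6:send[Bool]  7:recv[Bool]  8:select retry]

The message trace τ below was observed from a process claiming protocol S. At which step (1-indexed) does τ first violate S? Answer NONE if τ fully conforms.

@1 send[Str]  ok  now at send[Bool].recv[Bool].select{retry: μX.…, done: μX.…}
@2 send[Bool]  ok  now at recv[Bool].select{retry: μX.…, done: μX.…}
@3 recv[Bool]  ok  now at select{retry: μX.…, done: μX.…}
@4 select retry  ok  now at μX.…
@5 send[Str]  ok  now at send[Bool].recv[Bool].select{retry: μX.…, done: μX.…}
@6 send[Bool]  ok  now at recv[Bool].select{retry: μX.…, done: μX.…}
@7 recv[Bool]  ok  now at select{retry: μX.…, done: μX.…}
@8 select retry  ok  now at μX.…
trace exhausted — no violation

NONE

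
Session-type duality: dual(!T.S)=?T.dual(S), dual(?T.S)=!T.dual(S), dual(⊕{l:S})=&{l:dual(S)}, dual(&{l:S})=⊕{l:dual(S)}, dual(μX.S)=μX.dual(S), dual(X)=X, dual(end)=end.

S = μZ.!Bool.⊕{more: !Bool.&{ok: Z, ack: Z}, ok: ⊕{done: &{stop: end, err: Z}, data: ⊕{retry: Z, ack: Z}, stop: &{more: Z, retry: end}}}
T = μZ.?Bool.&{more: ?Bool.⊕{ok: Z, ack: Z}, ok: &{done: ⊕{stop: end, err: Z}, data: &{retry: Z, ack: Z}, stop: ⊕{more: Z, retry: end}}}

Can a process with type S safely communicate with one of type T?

μZ | μZ  match (binder kept)
  !Bool | ?Bool  match
    ⊕{more,ok} | &{more,ok}  match labels match
      case more:
        !Bool | ?Bool  match
          &{ok,ack} | ⊕{ok,ack}  match labels match
            case ok:
              Z | Z  match
            case ack:
              Z | Z  match
      case ok:
        ⊕{done,data,stop} | &{done,data,stop}  match labels match
          case done:
            &{stop,err} | ⊕{stop,err}  match labels match
              case stop:
                end | end  match
              case err:
                Z | Z  match
          case data:
            ⊕{retry,ack} | &{retry,ack}  match labels match
              case retry:
                Z | Z  match
              case ack:
                Z | Z  match
          case stop:
            &{more,retry} | ⊕{more,retry}  match labels match
              case more:
                Z | Z  match
              case retry:
                end | end  match

YES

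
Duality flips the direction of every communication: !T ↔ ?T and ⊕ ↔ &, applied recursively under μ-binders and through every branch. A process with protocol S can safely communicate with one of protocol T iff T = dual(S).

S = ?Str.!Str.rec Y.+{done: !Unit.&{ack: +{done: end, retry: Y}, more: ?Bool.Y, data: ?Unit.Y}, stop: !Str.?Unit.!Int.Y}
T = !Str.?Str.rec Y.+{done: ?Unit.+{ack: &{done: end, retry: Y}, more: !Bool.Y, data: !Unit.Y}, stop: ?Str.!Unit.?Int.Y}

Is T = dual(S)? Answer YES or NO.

?Str | !Str  ✓
  !Str | ?Str  ✓
    rec Y | rec Y  ✓ (rec unchanged)
      +{done,stop} | +{done,stop}  ✗ choice polarity not flipped — not dual

NO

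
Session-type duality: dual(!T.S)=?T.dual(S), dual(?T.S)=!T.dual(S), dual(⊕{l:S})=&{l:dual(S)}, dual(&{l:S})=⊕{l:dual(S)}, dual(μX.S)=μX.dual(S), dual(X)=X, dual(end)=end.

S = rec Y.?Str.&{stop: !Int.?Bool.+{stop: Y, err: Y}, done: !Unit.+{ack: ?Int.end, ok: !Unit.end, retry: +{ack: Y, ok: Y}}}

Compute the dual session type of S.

rec Y ↦ rec Y  (rec unchanged)
  ?Str ↦ !Str
    &{stop,done} ↦ +{stop,done}  (external→internal)
      • stop:
        !Int ↦ ?Int
          ?Bool ↦ !Bool
            +{stop,err} ↦ &{stop,err}  (internal→external)
              • stop:
                Y self-dual
              • err:
                Y self-dual
      • done:
        !Unit ↦ ?Unit
          +{ack,ok,retry} ↦ &{ack,ok,retry}  (internal→external)
            • ack:
              ?Int ↦ !Int
                end self-dual
            • ok:
              !Unit ↦ ?Unit
                end self-dual
            • retry:
              +{ack,ok} ↦ &{ack,ok}  (internal→external)
                • ack:
                  Y self-dual
                • ok:
                  Y self-dual

rec Y.!Str.+{stop: ?Int.!Bool.&{stop: Y, err: Y}, done: ?Unit.&{ack: !Int.end, ok: ?Unit.end, retry: &{ack: Y, ok: Y}}}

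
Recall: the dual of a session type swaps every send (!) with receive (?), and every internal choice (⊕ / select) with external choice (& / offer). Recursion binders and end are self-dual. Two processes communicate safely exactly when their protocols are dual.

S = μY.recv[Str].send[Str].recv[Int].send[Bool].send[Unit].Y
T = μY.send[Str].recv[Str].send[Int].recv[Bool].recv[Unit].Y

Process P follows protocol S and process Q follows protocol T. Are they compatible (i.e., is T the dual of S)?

μY ‖ μY  match (μ self-dual)
  recv[Str] ‖ send[Str]  match
    send[Str] ‖ recv[Str]  match
      recv[Int] ‖ send[Int]  match
        send[Bool] ‖ recv[Bool]  match
          send[Unit] ‖ recv[Unit]  match
            Y ‖ Y  match

YES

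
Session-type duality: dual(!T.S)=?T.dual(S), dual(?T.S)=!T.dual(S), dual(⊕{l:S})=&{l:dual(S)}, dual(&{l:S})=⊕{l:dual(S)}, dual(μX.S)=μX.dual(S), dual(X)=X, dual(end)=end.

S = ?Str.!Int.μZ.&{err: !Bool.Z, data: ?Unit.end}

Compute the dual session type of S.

!Str.?Int.μZ.⊕{err: ?Bool.Z, data: !Unit.end}

?Str ↦ !Str
  !Int ↦ ?Int
    μZ ↦ μZ  (rec unchanged)
      &{err,data} ↦ ⊕{err,data}  (offer→select)
        [err]
          !Bool ↦ ?Bool
            Z self-dual
        [data]
          ?Unit ↦ !Unit
            end self-dual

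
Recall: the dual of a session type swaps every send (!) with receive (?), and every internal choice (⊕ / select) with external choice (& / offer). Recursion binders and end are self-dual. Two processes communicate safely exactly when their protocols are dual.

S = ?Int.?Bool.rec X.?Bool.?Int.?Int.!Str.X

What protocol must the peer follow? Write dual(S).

?Int → !Int
  ?Bool → !Bool
    rec X → rec X  (binder kept)
      ?Bool → !Bool
        ?Int → !Int
          ?Int → !Int
            !Str → ?Str
              X ↦ X

!Int.!Bool.rec X.!Bool.!Int.!Int.?Str.X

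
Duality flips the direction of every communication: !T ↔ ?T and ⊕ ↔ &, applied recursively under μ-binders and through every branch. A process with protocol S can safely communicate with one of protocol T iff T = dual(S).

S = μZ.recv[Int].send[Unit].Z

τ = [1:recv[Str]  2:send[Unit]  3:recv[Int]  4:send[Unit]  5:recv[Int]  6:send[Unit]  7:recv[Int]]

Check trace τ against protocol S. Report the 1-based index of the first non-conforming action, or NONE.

[1] got recv[Str], protocol expects recv[Int]  ✗

1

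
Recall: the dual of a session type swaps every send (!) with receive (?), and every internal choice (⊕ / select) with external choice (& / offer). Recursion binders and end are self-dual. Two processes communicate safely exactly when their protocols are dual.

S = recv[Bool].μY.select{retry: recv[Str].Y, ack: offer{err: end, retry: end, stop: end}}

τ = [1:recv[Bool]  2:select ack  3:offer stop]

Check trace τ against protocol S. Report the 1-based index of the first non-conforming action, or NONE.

NONE

@1 recv[Bool]  ok  cont: μY.…
@2 select ack  ok  cont: offer{err: end, retry: end, stop: end}
@3 offer stop  ok  cont: end
τ conforms to S (length 3)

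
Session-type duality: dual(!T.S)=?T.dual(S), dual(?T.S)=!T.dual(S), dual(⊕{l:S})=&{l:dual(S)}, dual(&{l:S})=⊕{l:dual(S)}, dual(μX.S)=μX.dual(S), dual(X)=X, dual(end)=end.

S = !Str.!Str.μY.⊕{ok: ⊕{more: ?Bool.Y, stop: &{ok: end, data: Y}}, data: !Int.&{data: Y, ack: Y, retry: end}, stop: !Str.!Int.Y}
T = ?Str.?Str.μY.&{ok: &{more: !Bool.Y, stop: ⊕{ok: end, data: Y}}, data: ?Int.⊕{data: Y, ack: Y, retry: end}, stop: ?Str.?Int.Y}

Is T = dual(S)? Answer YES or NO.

YES

!Str vs ?Str  ✓
  !Str vs ?Str  ✓
    μY vs μY  ✓ (μ self-dual)
      ⊕{ok,data,stop} vs &{ok,data,stop}  ✓ label sets agree
        case ok:
          ⊕{more,stop} vs &{more,stop}  ✓ label sets agree
            case more:
              ?Bool vs !Bool  ✓
                Y vs Y  ✓
            case stop:
              &{ok,data} vs ⊕{ok,data}  ✓ label sets agree
                case ok:
                  end vs end  ✓
                case data:
                  Y vs Y  ✓
        case data:
          !Int vs ?Int  ✓
            &{data,ack,retry} vs ⊕{data,ack,retry}  ✓ label sets agree
              case data:
                Y vs Y  ✓
              case ack:
                Y vs Y  ✓
              case retry:
                end vs end  ✓
        case stop:
          !Str vs ?Str  ✓
            !Int vs ?Int  ✓
              Y vs Y  ✓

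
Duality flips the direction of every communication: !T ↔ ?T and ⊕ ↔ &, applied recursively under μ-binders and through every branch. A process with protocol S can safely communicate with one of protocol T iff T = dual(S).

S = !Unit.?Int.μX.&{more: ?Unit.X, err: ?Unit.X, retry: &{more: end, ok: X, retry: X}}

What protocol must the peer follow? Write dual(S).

!Unit ↦ ?Unit
  ?Int ↦ !Int
    μX ↦ μX  (binder kept)
      &{more,err,retry} ↦ ⊕{more,err,retry}  (&→⊕)
        [more]
          ?Unit ↦ !Unit
            X self-dual
        [err]
          ?Unit ↦ !Unit
            X self-dual
        [retry]
          &{more,ok,retry} ↦ ⊕{more,ok,retry}  (&→⊕)
            [more]
              end self-dual
            [ok]
              X self-dual
            [retry]
              X self-dual

?Unit.!Int.μX.⊕{more: !Unit.X, err: !Unit.X, retry: ⊕{more: end, ok: X, retry: X}}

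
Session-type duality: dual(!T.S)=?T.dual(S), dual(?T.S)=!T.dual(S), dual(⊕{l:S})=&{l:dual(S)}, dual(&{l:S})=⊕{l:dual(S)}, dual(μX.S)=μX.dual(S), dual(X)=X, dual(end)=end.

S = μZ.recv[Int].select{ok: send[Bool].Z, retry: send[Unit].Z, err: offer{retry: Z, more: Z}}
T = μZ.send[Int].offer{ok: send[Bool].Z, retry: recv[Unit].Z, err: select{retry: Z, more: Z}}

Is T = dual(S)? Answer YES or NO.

NO

μZ | μZ  ✓ (binder kept)
  recv[Int] | send[Int]  ✓
    select{ok,retry,err} | offer{ok,retry,err}  ✓ labels match
      [ok]
        send[Bool] | send[Bool]  ✗ same direction on both sides — not dual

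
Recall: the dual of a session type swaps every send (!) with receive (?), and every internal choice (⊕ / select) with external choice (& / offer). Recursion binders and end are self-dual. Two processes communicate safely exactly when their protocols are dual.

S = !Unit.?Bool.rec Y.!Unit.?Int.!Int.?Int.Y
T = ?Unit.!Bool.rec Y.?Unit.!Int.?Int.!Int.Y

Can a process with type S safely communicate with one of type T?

!Unit | ?Unit  match
  ?Bool | !Bool  match
    rec Y | rec Y  match (binder kept)
      !Unit | ?Unit  match
        ?Int | !Int  match
          !Int | ?Int  match
            ?Int | !Int  match
              Y | Y  match

YES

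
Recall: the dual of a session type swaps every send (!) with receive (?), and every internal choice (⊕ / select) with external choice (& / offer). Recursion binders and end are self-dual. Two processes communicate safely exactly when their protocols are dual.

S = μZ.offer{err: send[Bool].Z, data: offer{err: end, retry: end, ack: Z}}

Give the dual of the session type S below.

μZ → μZ  (μ self-dual)
  offer{err,data} → select{err,data}  (offer→select)
    • err:
      send[Bool] → recv[Bool]
        Z ↦ Z
    • data:
      offer{err,retry,ack} → select{err,retry,ack}  (offer→select)
        • err:
          end ↦ end
        • retry:
          end ↦ end
        • ack:
          Z ↦ Z

μZ.select{err: recv[Bool].Z, data: select{err: end, retry: end, ack: Z}}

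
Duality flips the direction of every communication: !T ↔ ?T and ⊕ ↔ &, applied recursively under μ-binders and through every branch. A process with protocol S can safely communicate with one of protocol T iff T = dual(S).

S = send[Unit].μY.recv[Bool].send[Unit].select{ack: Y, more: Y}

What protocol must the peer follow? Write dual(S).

send[Unit] → recv[Unit]
  μY → μY  (binder kept)
    recv[Bool] → send[Bool]
      send[Unit] → recv[Unit]
        select{ack,more} → offer{ack,more}  (internal→external)
          case ack:
            Y self-dual
          case more:
            Y self-dual

recv[Unit].μY.send[Bool].recv[Unit].offer{ack: Y, more: Y}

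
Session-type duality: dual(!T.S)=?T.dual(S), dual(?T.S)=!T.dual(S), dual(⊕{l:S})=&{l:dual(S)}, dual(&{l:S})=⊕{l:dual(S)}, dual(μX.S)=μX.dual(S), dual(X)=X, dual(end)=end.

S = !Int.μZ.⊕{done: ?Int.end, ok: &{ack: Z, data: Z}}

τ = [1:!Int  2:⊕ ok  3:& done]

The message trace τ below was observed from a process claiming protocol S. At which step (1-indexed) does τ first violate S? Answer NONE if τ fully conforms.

3

step 1: !Int  ok  state: μZ.…
step 2: ⊕ ok  ok  state: &{ack: μZ.…, data: μZ.…}
step 3: got & done, protocol expects & ack or & data  ✗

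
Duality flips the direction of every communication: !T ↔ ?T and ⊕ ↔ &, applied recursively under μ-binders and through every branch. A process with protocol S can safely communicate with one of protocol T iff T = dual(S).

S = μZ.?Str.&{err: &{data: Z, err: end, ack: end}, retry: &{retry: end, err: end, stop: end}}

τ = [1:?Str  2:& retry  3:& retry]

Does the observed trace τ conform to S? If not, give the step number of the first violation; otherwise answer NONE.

NONE

@1 ?Str  ✓  now at &{err: &{data: μZ.…, err: end, ack: end}, retry: &{retry: end, err: end, stop: end}}
@2 & retry  ✓  now at &{retry: end, err: end, stop: end}
@3 & retry  ✓  now at end
τ conforms to S (length 3)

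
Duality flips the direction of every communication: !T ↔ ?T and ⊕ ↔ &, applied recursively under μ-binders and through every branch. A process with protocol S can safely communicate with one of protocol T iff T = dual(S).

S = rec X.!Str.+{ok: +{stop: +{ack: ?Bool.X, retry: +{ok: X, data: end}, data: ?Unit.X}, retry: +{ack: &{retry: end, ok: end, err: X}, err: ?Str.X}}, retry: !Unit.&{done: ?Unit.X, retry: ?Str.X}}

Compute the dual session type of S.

rec X = rec X  (rec unchanged)
  !Str = ?Str
    +{ok,retry} = &{ok,retry}  (⊕→&)
      [ok]
        +{stop,retry} = &{stop,retry}  (⊕→&)
          [stop]
            +{ack,retry,data} = &{ack,retry,data}  (⊕→&)
              [ack]
                ?Bool = !Bool
                  X self-dual
              [retry]
                +{ok,data} = &{ok,data}  (⊕→&)
                  [ok]
                    X self-dual
                  [data]
                    end self-dual
              [data]
                ?Unit = !Unit
                  X self-dual
          [retry]
            +{ack,err} = &{ack,err}  (⊕→&)
              [ack]
                &{retry,ok,err} = +{retry,ok,err}  (external→internal)
                  [retry]
                    end self-dual
                  [ok]
                    end self-dual
                  [err]
                    X self-dual
              [err]
                ?Str = !Str
                  X self-dual
      [retry]
        !Unit = ?Unit
          &{done,retry} = +{done,retry}  (external→internal)
            [done]
              ?Unit = !Unit
                X self-dual
            [retry]
              ?Str = !Str
                X self-dual

rec X.?Str.&{ok: &{stop: &{ack: !Bool.X, retry: &{ok: X, data: end}, data: !Unit.X}, retry: &{ack: +{retry: end, ok: end, err: X}, err: !Str.X}}, retry: ?Unit.+{done: !Unit.X, retry: !Str.X}}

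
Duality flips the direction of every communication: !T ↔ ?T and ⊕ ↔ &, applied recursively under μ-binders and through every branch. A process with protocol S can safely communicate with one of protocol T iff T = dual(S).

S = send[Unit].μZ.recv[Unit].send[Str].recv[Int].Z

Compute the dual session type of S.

recv[Unit].μZ.send[Unit].recv[Str].send[Int].Z

send[Unit] ↦ recv[Unit]
  μZ ↦ μZ  (binder kept)
    recv[Unit] ↦ send[Unit]
      send[Str] ↦ recv[Str]
        recv[Int] ↦ send[Int]
          dual(Z) = Z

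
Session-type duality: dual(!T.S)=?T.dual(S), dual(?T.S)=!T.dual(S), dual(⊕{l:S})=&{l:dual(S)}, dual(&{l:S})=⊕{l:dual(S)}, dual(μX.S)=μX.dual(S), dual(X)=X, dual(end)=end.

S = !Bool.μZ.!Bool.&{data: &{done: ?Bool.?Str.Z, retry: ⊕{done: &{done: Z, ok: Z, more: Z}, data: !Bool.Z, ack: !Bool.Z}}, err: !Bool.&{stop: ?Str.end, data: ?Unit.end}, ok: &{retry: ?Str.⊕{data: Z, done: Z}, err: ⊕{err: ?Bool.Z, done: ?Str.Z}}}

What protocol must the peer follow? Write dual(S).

!Bool → ?Bool
  μZ → μZ  (rec unchanged)
    !Bool → ?Bool
      &{data,err,ok} → ⊕{data,err,ok}  (&→⊕)
        • data:
          &{done,retry} → ⊕{done,retry}  (&→⊕)
            • done:
              ?Bool → !Bool
                ?Str → !Str
                  Z self-dual
            • retry:
              ⊕{done,data,ack} → &{done,data,ack}  (select→offer)
                • done:
                  &{done,ok,more} → ⊕{done,ok,more}  (&→⊕)
                    • done:
                      Z self-dual
                    • ok:
                      Z self-dual
                    • more:
                      Z self-dual
                • data:
                  !Bool → ?Bool
                    Z self-dual
                • ack:
                  !Bool → ?Bool
                    Z self-dual
        • err:
          !Bool → ?Bool
            &{stop,data} → ⊕{stop,data}  (&→⊕)
              • stop:
                ?Str → !Str
                  end self-dual
              • data:
                ?Unit → !Unit
                  end self-dual
        • ok:
          &{retry,err} → ⊕{retry,err}  (&→⊕)
            • retry:
              ?Str → !Str
                ⊕{data,done} → &{data,done}  (select→offer)
                  • data:
                    Z self-dual
                  • done:
                    Z self-dual
            • err:
              ⊕{err,done} → &{err,done}  (select→offer)
                • err:
                  ?Bool → !Bool
                    Z self-dual
                • done:
                  ?Str → !Str
                    Z self-dual

?Bool.μZ.?Bool.⊕{data: ⊕{done: !Bool.!Str.Z, retry: &{done: ⊕{done: Z, ok: Z, more: Z}, data: ?Bool.Z, ack: ?Bool.Z}}, err: ?Bool.⊕{stop: !Str.end, data: !Unit.end}, ok: ⊕{retry: !Str.&{data: Z, done: Z}, err: &{err: !Bool.Z, done: !Str.Z}}}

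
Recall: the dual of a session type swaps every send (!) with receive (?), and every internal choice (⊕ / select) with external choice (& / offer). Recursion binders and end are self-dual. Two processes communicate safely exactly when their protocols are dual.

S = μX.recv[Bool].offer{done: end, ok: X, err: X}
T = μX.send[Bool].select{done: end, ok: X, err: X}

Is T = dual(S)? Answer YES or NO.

YES

μX | μX  ✓ (μ self-dual)
  recv[Bool] | send[Bool]  ✓
    offer{done,ok,err} | select{done,ok,err}  ✓ label sets agree
      case done:
        end | end  ✓
      case ok:
        X | X  ✓
      case err:
        X | X  ✓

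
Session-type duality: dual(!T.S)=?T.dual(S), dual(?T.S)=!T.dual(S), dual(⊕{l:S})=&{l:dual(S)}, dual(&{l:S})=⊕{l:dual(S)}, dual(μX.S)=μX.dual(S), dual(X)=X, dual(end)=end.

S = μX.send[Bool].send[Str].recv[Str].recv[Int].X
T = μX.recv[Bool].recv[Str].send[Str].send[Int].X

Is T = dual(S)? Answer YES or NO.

μX vs μX  match (rec unchanged)
  send[Bool] vs recv[Bool]  match
    send[Str] vs recv[Str]  match
      recv[Str] vs send[Str]  match
        recv[Int] vs send[Int]  match
          X vs X  match

YES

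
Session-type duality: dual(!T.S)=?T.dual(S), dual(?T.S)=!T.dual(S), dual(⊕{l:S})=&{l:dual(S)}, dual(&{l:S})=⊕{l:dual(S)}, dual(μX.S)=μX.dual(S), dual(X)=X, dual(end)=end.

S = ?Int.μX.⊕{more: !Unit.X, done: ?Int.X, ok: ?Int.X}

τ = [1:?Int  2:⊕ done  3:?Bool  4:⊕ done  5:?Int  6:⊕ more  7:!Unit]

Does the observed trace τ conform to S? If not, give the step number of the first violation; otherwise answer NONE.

3

step 1: ?Int  match  cont: μX.…
step 2: ⊕ done  match  cont: ?Int.μX.…
step 3: got ?Bool, protocol expects ?Int  ✗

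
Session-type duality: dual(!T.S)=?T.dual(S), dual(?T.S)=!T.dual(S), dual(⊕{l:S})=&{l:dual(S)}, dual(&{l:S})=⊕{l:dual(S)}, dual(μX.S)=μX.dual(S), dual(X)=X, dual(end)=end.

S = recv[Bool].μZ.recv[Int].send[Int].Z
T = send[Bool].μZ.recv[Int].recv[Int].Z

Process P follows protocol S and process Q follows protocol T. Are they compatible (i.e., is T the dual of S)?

recv[Bool] vs send[Bool]  match
  μZ vs μZ  match (rec unchanged)
    recv[Int] vs recv[Int]  ✗ same direction on both sides — not dual

NO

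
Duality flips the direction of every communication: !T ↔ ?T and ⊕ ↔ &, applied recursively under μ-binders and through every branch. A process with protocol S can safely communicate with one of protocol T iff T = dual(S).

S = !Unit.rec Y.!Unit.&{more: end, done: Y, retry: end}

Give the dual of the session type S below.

!Unit ↦ ?Unit
  rec Y ↦ rec Y  (μ self-dual)
    !Unit ↦ ?Unit
      &{more,done,retry} ↦ +{more,done,retry}  (&→⊕)
        [more]
          end self-dual
        [done]
          Y self-dual
        [retry]
          end self-dual

?Unit.rec Y.?Unit.+{more: end, done: Y, retry: end}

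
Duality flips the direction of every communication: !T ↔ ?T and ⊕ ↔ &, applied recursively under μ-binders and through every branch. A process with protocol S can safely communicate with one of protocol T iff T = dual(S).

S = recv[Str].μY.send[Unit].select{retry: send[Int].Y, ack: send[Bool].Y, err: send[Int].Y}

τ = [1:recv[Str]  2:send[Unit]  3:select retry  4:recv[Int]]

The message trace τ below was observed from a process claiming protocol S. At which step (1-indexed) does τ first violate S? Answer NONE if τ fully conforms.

4

@1 recv[Str]  ✓  residual = μY.…
@2 send[Unit]  ✓  residual = select{retry: send[Int].μY.…, ack: send[Bool].μY.…, err: send[Int].μY.…}
@3 select retry  ✓  residual = send[Int].μY.…
@4 got recv[Int], protocol expects send[Int]  ✗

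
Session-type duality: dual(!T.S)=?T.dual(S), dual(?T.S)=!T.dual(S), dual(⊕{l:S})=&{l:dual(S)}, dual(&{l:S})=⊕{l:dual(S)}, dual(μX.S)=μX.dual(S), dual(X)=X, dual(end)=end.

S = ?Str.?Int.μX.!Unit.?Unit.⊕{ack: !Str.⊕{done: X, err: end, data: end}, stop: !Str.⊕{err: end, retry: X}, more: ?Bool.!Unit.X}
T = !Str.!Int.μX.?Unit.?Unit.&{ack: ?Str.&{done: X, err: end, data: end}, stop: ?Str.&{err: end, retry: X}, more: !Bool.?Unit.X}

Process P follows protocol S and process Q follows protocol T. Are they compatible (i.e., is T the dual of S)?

?Str | !Str  ✓
  ?Int | !Int  ✓
    μX | μX  ✓ (rec unchanged)
      !Unit | ?Unit  ✓
        ?Unit | ?Unit  ✗ same direction on both sides — not dual

NO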